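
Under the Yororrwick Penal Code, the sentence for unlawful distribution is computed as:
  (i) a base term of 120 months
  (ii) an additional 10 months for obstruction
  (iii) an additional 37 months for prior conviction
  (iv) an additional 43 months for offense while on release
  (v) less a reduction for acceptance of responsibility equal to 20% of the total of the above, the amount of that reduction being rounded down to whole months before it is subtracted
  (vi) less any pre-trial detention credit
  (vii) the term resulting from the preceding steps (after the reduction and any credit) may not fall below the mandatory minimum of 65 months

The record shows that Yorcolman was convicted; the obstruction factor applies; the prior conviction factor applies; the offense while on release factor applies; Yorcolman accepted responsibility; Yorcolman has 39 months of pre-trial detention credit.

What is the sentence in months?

Obstruction enhancement: +10 months
Prior conviction enhancement: +37 months
Offense while on release enhancement: +43 months
Adjusted term: 120 months + 10 months + 37 months + 43 months = 210 months
Acceptance of responsibility reduction: 20% of 210 months = 42 months (rounded down)
After reduction: 210 − 42 = 168 months
Less pre-trial detention credit: 168 months − 39 months = 129 months
Minimum 65 months: 129 months meets the minimum, no increase.

129 months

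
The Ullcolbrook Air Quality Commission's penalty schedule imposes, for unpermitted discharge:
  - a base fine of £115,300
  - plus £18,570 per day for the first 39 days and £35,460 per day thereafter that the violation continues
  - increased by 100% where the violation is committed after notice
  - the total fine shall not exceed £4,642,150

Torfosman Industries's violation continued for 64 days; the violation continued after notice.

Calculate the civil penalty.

First 39 days: 39 × £18,570 = £724,230
Remaining days: (64 − 39) × £35,460 = £886,500
Per-day component: £724,230 + £886,500 = £1,610,730
Base plus per-day: £115,300 + £1,610,730 = £1,726,030
Enhancement: 100% of £1,726,030 = £1,726,030
Enhanced fine: £1,726,030 + £1,726,030 = £3,452,060
Cap at £4,642,150: £3,452,060 is within the cap, no reduction.

£3,452,060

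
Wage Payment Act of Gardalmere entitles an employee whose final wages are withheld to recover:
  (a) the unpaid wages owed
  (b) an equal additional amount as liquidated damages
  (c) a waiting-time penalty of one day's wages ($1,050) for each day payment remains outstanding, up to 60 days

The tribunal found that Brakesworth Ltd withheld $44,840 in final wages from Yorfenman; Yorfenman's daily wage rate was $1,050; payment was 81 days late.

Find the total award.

$152,680

Liquidated damages (equal amount): $44,840
Penalty days: min(81, 60) = 60
Waiting-time penalty: 60 × $1,050 = $63,000
Total award: $44,840 + $44,840 + $63,000 = $152,680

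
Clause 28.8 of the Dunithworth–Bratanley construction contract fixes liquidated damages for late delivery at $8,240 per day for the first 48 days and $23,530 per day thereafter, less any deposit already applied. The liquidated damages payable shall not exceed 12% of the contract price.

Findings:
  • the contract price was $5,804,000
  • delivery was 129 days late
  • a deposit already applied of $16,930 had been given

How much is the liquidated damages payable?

$696,480

First 48 days: 48 × $8,240 = $395,520
Remaining days: (129 − 48) × $23,530 = $1,905,930
Accrued per-day damages: $395,520 + $1,905,930 = $2,301,450
Less deposit already applied: $2,301,450 − $16,930 = $2,284,520
Cap: 12% of $5,804,000 = $696,480
Cap at $696,480: $2,284,520 exceeds the cap → $696,480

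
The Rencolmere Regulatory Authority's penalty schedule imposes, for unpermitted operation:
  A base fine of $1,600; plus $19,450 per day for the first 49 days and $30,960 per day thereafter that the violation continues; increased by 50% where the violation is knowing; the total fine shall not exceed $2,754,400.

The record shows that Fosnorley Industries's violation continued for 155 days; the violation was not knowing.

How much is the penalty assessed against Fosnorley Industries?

Civil penalty: $2,754,400

First 49 days: 49 × $19,450 = $953,050
Remaining days: (155 − 49) × $30,960 = $3,281,760
Per-day component: $953,050 + $3,281,760 = $4,234,810
Base plus per-day: $1,600 + $4,234,810 = $4,236,410
The violation was not knowing: no 50% increase.
Cap at $2,754,400: $4,236,410 exceeds the cap → $2,754,400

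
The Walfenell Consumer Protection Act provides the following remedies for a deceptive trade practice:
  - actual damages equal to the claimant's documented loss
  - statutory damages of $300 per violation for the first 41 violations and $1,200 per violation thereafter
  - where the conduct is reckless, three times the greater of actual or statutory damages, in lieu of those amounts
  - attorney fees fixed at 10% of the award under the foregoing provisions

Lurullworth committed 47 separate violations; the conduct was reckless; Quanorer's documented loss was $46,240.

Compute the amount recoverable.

First 41 violations: 41 × $300 = $12,300
Remaining violations: (47 − 41) × $1,200 = $7,200
Statutory damages: $12,300 + $7,200 = $19,500
Greater of actual damages ($46,240) or statutory damages ($19,500): $46,240
Trebled: 3 × $46,240 = $138,720
Attorney fees: 10% of $138,720 = $13,872
Total recovery: $138,720 + $13,872 = $152,592

$152,592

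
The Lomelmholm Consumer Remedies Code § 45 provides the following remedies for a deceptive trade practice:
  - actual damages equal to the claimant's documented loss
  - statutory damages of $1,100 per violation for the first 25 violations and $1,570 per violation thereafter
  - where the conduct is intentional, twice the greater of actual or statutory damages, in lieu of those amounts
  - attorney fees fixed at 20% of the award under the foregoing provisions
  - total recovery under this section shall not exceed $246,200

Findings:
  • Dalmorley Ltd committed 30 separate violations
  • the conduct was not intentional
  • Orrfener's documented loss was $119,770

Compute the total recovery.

First 25 violations: 25 × $1,100 = $27,500
Remaining violations: (30 − 25) × $1,570 = $7,850
Statutory damages: $27,500 + $7,850 = $35,350
Conduct not intentional: the in-lieu enhancement does not apply.
Actual plus statutory damages: $119,770 + $35,350 = $155,120
Attorney fees: 20% of $155,120 = $31,024
Total before cap: $155,120 + $31,024 = $186,144
Cap at $246,200: $186,144 is within the cap, no reduction.

$186,144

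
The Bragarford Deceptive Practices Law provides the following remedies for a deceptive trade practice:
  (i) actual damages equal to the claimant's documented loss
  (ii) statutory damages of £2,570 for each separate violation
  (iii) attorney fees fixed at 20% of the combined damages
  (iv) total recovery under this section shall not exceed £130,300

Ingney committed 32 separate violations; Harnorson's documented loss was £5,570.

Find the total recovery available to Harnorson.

Total recovery: £105,372

Statutory damages: 32 × £2,570 = £82,240
Combined damages: £5,570 + £82,240 = £87,810
Attorney fees: 20% of £87,810 = £17,562
Total before cap: £87,810 + £17,562 = £105,372
Cap at £130,300: £105,372 is within the cap, no reduction.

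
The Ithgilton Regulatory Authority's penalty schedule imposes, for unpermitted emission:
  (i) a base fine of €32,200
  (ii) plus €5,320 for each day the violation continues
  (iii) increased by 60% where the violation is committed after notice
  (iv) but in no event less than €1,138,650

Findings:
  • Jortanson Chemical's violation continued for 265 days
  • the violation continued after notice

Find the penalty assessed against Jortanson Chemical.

Civil penalty: €2,307,200

Per-day component: 265 × €5,320 = €1,409,800
Base plus per-day: €32,200 + €1,409,800 = €1,442,000
Enhancement: 60% of €1,442,000 = €865,200
Enhanced fine: €1,442,000 + €865,200 = €2,307,200
Minimum €1,138,650: €2,307,200 meets the minimum, no increase.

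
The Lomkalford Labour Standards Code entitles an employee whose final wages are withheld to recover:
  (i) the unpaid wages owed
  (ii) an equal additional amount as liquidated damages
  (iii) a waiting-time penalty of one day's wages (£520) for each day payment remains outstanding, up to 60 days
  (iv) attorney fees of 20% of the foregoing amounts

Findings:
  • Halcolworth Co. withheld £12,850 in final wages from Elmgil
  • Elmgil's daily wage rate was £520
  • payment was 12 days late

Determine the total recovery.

£38,328

Liquidated damages (equal amount): £12,850
Penalty days: min(12, 60) = 12
Waiting-time penalty: 12 × £520 = £6,240
Subtotal: £12,850 + £12,850 + £6,240 = £31,940
Attorney fees: 20% of £31,940 = £6,388
Total award: £31,940 + £6,388 = £38,328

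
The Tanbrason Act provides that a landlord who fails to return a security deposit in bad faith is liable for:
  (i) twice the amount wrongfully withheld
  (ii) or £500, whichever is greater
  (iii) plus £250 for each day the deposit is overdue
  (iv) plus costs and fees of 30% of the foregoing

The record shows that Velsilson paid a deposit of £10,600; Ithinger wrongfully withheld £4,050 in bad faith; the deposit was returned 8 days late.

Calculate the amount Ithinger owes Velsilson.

Doubled: 2 × £4,050 = £8,100
Minimum £500: £8,100 meets the minimum, no increase.
Late-return penalty: 8 × £250 = £2,000
Damages plus late penalty: £8,100 + £2,000 = £10,100
Costs and fees: 30% of £10,100 = £3,030
Total recovery: £10,100 + £3,030 = £13,130

Recovery: £13,130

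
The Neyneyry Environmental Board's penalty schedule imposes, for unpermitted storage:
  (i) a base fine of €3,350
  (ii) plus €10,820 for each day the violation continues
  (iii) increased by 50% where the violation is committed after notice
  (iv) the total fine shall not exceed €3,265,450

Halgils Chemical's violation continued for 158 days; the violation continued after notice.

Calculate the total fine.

€2,569,365

Per-day component: 158 × €10,820 = €1,709,560
Base plus per-day: €3,350 + €1,709,560 = €1,712,910
Enhancement: 50% of €1,712,910 = €856,455
Enhanced fine: €1,712,910 + €856,455 = €2,569,365
Cap at €3,265,450: €2,569,365 is within the cap, no reduction.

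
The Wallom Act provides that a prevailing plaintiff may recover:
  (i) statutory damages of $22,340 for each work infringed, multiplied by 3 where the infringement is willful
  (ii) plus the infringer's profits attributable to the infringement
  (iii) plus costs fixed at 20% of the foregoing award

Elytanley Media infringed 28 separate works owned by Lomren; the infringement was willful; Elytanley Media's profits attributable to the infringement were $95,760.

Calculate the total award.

Statutory damages: 28 × $22,340 = $625,520
Trebled: 3 × $625,520 = $1,876,560
Combined award: $1,876,560 + $95,760 = $1,972,320
Costs: 20% of $1,972,320 = $394,464
Award plus costs: $1,972,320 + $394,464 = $2,366,784

$2,366,784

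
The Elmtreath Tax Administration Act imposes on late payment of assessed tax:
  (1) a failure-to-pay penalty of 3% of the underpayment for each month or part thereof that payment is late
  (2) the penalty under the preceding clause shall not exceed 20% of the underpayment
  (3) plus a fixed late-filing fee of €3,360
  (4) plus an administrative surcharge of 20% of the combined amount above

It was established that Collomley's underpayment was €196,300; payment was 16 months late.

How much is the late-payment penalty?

Accrued rate: 3% × 16 = 48%, capped at 20% → 20%
Failure-to-pay penalty: 20% of €196,300 = €39,260
Penalty before surcharge: €39,260 + €3,360 = €42,620
Administrative surcharge: 20% of €42,620 = €8,524
Total penalty: €42,620 + €8,524 = €51,144

€51,144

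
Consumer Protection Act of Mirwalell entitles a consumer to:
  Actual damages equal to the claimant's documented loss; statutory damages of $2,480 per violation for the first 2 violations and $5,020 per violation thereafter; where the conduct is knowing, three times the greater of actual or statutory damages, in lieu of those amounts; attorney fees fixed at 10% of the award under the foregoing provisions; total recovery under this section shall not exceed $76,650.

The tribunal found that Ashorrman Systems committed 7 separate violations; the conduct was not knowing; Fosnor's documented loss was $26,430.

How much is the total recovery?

First 2 violations: 2 × $2,480 = $4,960
Remaining violations: (7 − 2) × $5,020 = $25,100
Statutory damages: $4,960 + $25,100 = $30,060
Conduct not knowing: the in-lieu enhancement does not apply.
Actual plus statutory damages: $26,430 + $30,060 = $56,490
Attorney fees: 10% of $56,490 = $5,649
Total before cap: $56,490 + $5,649 = $62,139
Cap at $76,650: $62,139 is within the cap, no reduction.

$62,139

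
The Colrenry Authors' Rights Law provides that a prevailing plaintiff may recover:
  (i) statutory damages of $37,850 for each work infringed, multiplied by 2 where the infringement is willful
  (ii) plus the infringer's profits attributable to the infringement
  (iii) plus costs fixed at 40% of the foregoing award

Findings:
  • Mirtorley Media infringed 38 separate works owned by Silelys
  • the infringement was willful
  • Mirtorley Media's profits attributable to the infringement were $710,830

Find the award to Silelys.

$5,022,402

Statutory damages: 38 × $37,850 = $1,438,300
Doubled: 2 × $1,438,300 = $2,876,600
Combined award: $2,876,600 + $710,830 = $3,587,430
Costs: 40% of $3,587,430 = $1,434,972
Award plus costs: $3,587,430 + $1,434,972 = $5,022,402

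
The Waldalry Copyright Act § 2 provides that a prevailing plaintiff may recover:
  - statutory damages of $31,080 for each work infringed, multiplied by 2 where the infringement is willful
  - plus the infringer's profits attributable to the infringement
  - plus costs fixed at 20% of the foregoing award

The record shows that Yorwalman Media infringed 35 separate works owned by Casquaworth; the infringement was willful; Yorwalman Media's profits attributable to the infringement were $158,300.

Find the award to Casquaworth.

Statutory damages: 35 × $31,080 = $1,087,800
Doubled: 2 × $1,087,800 = $2,175,600
Combined award: $2,175,600 + $158,300 = $2,333,900
Costs: 20% of $2,333,900 = $466,780
Award plus costs: $2,333,900 + $466,780 = $2,800,680

$2,800,680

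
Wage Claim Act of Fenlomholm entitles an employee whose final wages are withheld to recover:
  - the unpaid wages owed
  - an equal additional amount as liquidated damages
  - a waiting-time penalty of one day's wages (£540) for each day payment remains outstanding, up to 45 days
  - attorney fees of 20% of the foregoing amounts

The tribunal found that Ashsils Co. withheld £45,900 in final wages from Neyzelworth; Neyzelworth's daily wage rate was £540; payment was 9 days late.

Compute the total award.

Total award: £115,992

Liquidated damages (equal amount): £45,900
Penalty days: min(9, 45) = 9
Waiting-time penalty: 9 × £540 = £4,860
Subtotal: £45,900 + £45,900 + £4,860 = £96,660
Attorney fees: 20% of £96,660 = £19,332
Total award: £96,660 + £19,332 = £115,992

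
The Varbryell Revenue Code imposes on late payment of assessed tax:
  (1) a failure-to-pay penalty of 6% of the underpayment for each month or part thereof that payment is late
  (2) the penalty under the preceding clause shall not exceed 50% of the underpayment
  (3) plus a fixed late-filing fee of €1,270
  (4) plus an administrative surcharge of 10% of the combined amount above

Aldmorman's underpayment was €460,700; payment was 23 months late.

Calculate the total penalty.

Accrued rate: 6% × 23 = 138%, capped at 50% → 50%
Failure-to-pay penalty: 50% of €460,700 = €230,350
Penalty before surcharge: €230,350 + €1,270 = €231,620
Administrative surcharge: 10% of €231,620 = €23,162
Total penalty: €231,620 + €23,162 = €254,782

€254,782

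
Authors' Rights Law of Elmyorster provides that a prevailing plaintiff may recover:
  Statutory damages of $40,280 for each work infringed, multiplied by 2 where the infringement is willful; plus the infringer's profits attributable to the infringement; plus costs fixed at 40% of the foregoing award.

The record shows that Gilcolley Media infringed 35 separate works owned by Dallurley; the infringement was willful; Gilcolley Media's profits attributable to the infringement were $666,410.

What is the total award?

Statutory damages: 35 × $40,280 = $1,409,800
Doubled: 2 × $1,409,800 = $2,819,600
Combined award: $2,819,600 + $666,410 = $3,486,010
Costs: 40% of $3,486,010 = $1,394,404
Award plus costs: $3,486,010 + $1,394,404 = $4,880,414

$4,880,414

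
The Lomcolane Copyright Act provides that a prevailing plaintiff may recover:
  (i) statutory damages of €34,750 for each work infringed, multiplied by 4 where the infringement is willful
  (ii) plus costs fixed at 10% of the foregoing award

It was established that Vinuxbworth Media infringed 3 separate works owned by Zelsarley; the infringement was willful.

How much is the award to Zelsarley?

€458,700

Statutory damages: 3 × €34,750 = €104,250
Multiplied by 4: 4 × €104,250 = €417,000
Costs: 10% of €417,000 = €41,700
Award plus costs: €417,000 + €41,700 = €458,700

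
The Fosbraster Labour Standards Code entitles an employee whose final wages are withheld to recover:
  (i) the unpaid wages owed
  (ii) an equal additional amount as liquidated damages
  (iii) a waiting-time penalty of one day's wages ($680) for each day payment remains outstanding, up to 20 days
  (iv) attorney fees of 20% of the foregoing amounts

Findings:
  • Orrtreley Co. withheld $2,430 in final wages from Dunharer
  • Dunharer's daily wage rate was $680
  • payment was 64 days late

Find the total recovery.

$22,152

Liquidated damages (equal amount): $2,430
Penalty days: min(64, 20) = 20
Waiting-time penalty: 20 × $680 = $13,600
Subtotal: $2,430 + $2,430 + $13,600 = $18,460
Attorney fees: 20% of $18,460 = $3,692
Total award: $18,460 + $3,692 = $22,152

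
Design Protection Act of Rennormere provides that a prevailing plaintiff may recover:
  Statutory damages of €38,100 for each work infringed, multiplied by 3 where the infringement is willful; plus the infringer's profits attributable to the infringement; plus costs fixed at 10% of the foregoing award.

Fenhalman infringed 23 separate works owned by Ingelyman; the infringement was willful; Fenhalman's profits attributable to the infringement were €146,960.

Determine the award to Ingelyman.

Statutory damages: 23 × €38,100 = €876,300
Trebled: 3 × €876,300 = €2,628,900
Combined award: €2,628,900 + €146,960 = €2,775,860
Costs: 10% of €2,775,860 = €277,586
Award plus costs: €2,775,860 + €277,586 = €3,053,446

€3,053,446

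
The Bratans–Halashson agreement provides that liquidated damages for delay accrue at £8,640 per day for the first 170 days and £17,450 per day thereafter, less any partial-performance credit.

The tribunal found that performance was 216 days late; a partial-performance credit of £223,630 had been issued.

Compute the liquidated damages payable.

First 170 days: 170 × £8,640 = £1,468,800
Remaining days: (216 − 170) × £17,450 = £802,700
Accrued per-day damages: £1,468,800 + £802,700 = £2,271,500
Less partial-performance credit: £2,271,500 − £223,630 = £2,047,870

Liquidated damages: £2,047,870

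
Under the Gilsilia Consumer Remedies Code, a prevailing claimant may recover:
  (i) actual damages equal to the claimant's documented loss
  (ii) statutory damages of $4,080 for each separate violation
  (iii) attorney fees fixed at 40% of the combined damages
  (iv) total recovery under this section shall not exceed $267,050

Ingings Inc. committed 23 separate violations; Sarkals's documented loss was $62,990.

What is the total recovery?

Statutory damages: 23 × $4,080 = $93,840
Combined damages: $62,990 + $93,840 = $156,830
Attorney fees: 40% of $156,830 = $62,732
Total before cap: $156,830 + $62,732 = $219,562
Cap at $267,050: $219,562 is within the cap, no reduction.

Total recovery: $219,562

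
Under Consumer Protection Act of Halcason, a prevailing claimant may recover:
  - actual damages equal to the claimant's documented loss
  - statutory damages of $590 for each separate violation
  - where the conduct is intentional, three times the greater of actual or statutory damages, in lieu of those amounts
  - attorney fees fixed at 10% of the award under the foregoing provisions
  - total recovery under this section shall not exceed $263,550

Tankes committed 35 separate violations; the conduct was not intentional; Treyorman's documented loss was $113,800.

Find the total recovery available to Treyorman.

Statutory damages: 35 × $590 = $20,650
Conduct not intentional: the in-lieu enhancement does not apply.
Actual plus statutory damages: $113,800 + $20,650 = $134,450
Attorney fees: 10% of $134,450 = $13,445
Total before cap: $134,450 + $13,445 = $147,895
Cap at $263,550: $147,895 is within the cap, no reduction.

$147,895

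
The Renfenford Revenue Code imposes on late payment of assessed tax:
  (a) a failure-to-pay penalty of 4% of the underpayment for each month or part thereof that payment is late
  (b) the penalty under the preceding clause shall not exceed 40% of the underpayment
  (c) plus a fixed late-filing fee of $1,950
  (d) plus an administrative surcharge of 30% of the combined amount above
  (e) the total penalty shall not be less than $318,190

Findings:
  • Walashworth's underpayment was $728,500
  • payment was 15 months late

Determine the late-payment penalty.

$381,355

Accrued rate: 4% × 15 = 60%, capped at 40% → 40%
Failure-to-pay penalty: 40% of $728,500 = $291,400
Penalty before surcharge: $291,400 + $1,950 = $293,350
Administrative surcharge: 30% of $293,350 = $88,005
Total penalty: $293,350 + $88,005 = $381,355
Minimum $318,190: $381,355 meets the minimum, no increase.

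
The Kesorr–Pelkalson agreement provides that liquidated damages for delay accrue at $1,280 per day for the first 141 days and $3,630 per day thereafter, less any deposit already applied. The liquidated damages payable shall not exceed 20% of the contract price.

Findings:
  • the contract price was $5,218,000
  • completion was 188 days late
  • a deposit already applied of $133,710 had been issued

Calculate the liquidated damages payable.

Liquidated damages: $217,380

First 141 days: 141 × $1,280 = $180,480
Remaining days: (188 − 141) × $3,630 = $170,610
Accrued per-day damages: $180,480 + $170,610 = $351,090
Less deposit already applied: $351,090 − $133,710 = $217,380
Cap: 20% of $5,218,000 = $1,043,600
Cap at $1,043,600: $217,380 is within the cap, no reduction.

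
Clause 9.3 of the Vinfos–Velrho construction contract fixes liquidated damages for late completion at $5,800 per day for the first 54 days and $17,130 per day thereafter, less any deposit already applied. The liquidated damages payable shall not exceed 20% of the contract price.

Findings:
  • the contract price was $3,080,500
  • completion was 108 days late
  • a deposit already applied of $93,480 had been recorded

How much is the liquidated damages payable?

First 54 days: 54 × $5,800 = $313,200
Remaining days: (108 − 54) × $17,130 = $925,020
Accrued per-day damages: $313,200 + $925,020 = $1,238,220
Less deposit already applied: $1,238,220 − $93,480 = $1,144,740
Cap: 20% of $3,080,500 = $616,100
Cap at $616,100: $1,144,740 exceeds the cap → $616,100

$616,100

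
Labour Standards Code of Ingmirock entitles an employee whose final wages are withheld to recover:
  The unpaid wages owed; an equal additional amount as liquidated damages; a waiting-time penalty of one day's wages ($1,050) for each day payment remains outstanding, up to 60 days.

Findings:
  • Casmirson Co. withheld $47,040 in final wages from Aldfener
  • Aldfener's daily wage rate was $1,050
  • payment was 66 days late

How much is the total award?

Liquidated damages (equal amount): $47,040
Penalty days: min(66, 60) = 60
Waiting-time penalty: 60 × $1,050 = $63,000
Total award: $47,040 + $47,040 + $63,000 = $157,080

$157,080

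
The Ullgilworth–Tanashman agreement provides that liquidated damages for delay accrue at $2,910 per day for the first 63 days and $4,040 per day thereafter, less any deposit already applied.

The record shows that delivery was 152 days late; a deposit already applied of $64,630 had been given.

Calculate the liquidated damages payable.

$478,260

First 63 days: 63 × $2,910 = $183,330
Remaining days: (152 − 63) × $4,040 = $359,560
Accrued per-day damages: $183,330 + $359,560 = $542,890
Less deposit already applied: $542,890 − $64,630 = $478,260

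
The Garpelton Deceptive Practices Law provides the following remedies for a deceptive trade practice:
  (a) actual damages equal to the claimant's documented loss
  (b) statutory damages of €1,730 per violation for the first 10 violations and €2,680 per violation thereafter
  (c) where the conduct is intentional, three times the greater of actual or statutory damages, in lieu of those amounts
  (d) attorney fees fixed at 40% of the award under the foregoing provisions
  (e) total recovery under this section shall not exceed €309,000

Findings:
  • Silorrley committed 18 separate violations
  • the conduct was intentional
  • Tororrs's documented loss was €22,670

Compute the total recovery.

€162,708

First 10 violations: 10 × €1,730 = €17,300
Remaining violations: (18 − 10) × €2,680 = €21,440
Statutory damages: €17,300 + €21,440 = €38,740
Greater of actual damages (€22,670) or statutory damages (€38,740): €38,740
Trebled: 3 × €38,740 = €116,220
Attorney fees: 40% of €116,220 = €46,488
Total before cap: €116,220 + €46,488 = €162,708
Cap at €309,000: €162,708 is within the cap, no reduction.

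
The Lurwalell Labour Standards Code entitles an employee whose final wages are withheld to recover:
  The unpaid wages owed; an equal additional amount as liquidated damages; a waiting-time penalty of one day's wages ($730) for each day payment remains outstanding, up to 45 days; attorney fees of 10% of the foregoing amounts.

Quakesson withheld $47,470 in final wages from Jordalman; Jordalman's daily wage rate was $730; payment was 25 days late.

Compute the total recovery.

$124,509

Liquidated damages (equal amount): $47,470
Penalty days: min(25, 45) = 25
Waiting-time penalty: 25 × $730 = $18,250
Subtotal: $47,470 + $47,470 + $18,250 = $113,190
Attorney fees: 10% of $113,190 = $11,319
Total award: $113,190 + $11,319 = $124,509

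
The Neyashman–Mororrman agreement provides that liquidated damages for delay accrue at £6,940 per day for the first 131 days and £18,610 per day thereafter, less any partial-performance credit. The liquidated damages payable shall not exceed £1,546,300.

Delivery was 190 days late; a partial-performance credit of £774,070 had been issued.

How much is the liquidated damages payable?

First 131 days: 131 × £6,940 = £909,140
Remaining days: (190 − 131) × £18,610 = £1,097,990
Accrued per-day damages: £909,140 + £1,097,990 = £2,007,130
Less partial-performance credit: £2,007,130 − £774,070 = £1,233,060
Cap at £1,546,300: £1,233,060 is within the cap, no reduction.

£1,233,060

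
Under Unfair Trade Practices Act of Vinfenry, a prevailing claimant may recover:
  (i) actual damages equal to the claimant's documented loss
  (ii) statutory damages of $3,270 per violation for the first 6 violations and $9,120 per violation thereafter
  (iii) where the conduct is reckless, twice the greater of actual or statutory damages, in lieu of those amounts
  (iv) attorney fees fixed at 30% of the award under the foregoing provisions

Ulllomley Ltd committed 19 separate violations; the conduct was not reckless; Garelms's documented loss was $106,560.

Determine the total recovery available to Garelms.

First 6 violations: 6 × $3,270 = $19,620
Remaining violations: (19 − 6) × $9,120 = $118,560
Statutory damages: $19,620 + $118,560 = $138,180
Conduct not reckless: the in-lieu enhancement does not apply.
Actual plus statutory damages: $106,560 + $138,180 = $244,740
Attorney fees: 30% of $244,740 = $73,422
Total recovery: $244,740 + $73,422 = $318,162

$318,162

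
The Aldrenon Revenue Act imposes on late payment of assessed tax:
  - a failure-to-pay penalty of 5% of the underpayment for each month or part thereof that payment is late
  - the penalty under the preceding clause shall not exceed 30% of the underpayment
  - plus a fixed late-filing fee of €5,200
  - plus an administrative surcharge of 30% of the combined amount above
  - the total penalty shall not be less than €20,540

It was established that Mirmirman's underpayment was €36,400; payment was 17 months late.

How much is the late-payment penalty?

€20,956

Accrued rate: 5% × 17 = 85%, capped at 30% → 30%
Failure-to-pay penalty: 30% of €36,400 = €10,920
Penalty before surcharge: €10,920 + €5,200 = €16,120
Administrative surcharge: 30% of €16,120 = €4,836
Total penalty: €16,120 + €4,836 = €20,956
Minimum €20,540: €20,956 meets the minimum, no increase.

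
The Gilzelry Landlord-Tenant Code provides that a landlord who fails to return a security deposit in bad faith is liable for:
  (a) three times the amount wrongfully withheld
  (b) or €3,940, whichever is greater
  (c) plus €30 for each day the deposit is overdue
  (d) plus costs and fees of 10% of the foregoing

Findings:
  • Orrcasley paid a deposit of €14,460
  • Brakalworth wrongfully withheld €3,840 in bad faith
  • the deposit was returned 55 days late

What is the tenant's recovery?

Trebled: 3 × €3,840 = €11,520
Minimum €3,940: €11,520 meets the minimum, no increase.
Late-return penalty: 55 × €30 = €1,650
Damages plus late penalty: €11,520 + €1,650 = €13,170
Costs and fees: 10% of €13,170 = €1,317
Total recovery: €13,170 + €1,317 = €14,487

Recovery: €14,487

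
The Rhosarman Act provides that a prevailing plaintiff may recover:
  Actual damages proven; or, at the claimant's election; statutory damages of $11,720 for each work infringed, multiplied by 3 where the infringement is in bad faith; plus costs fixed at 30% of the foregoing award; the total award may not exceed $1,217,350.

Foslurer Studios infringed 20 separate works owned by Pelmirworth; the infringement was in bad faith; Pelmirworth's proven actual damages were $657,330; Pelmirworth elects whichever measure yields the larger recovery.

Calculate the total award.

$914,160

Statutory damages: 20 × $11,720 = $234,400
Trebled: 3 × $234,400 = $703,200
Greater of actual damages ($657,330) or enhanced statutory damages ($703,200): $703,200
Costs: 30% of $703,200 = $210,960
Award plus costs: $703,200 + $210,960 = $914,160
Cap at $1,217,350: $914,160 is within the cap, no reduction.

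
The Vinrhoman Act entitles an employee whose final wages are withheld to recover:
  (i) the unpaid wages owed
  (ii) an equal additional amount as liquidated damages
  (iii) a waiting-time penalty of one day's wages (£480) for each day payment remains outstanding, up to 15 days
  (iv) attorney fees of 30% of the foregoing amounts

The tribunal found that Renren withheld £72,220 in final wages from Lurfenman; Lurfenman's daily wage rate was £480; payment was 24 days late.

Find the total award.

Liquidated damages (equal amount): £72,220
Penalty days: min(24, 15) = 15
Waiting-time penalty: 15 × £480 = £7,200
Subtotal: £72,220 + £72,220 + £7,200 = £151,640
Attorney fees: 30% of £151,640 = £45,492
Total award: £151,640 + £45,492 = £197,132

£197,132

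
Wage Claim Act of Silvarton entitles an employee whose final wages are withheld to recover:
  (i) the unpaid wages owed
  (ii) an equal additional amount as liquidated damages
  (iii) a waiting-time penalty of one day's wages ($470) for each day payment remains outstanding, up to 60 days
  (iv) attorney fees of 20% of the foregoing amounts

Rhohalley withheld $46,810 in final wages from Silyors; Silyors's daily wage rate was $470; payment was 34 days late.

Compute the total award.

$131,520

Liquidated damages (equal amount): $46,810
Penalty days: min(34, 60) = 34
Waiting-time penalty: 34 × $470 = $15,980
Subtotal: $46,810 + $46,810 + $15,980 = $109,600
Attorney fees: 20% of $109,600 = $21,920
Total award: $109,600 + $21,920 = $131,520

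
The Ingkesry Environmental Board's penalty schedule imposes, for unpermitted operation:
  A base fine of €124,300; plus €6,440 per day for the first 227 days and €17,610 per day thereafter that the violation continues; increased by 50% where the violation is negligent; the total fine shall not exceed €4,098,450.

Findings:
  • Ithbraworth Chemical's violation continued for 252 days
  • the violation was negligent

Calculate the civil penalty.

€3,039,645

First 227 days: 227 × €6,440 = €1,461,880
Remaining days: (252 − 227) × €17,610 = €440,250
Per-day component: €1,461,880 + €440,250 = €1,902,130
Base plus per-day: €124,300 + €1,902,130 = €2,026,430
Enhancement: 50% of €2,026,430 = €1,013,215
Enhanced fine: €2,026,430 + €1,013,215 = €3,039,645
Cap at €4,098,450: €3,039,645 is within the cap, no reduction.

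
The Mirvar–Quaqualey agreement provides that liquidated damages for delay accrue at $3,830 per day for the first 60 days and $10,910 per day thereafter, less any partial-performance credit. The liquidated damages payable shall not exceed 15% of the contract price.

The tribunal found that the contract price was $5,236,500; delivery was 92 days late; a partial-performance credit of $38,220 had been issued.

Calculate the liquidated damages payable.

$540,700

First 60 days: 60 × $3,830 = $229,800
Remaining days: (92 − 60) × $10,910 = $349,120
Accrued per-day damages: $229,800 + $349,120 = $578,920
Less partial-performance credit: $578,920 − $38,220 = $540,700
Cap: 15% of $5,236,500 = $785,475
Cap at $785,475: $540,700 is within the cap, no reduction.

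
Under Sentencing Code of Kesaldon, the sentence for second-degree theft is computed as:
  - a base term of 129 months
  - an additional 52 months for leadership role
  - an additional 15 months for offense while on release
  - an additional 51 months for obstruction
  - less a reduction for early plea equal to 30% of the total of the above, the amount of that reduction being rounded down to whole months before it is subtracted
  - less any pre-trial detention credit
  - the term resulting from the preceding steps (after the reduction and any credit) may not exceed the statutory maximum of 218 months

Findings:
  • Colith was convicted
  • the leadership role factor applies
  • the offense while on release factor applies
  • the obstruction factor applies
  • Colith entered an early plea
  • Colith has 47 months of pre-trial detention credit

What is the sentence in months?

Leadership role enhancement: +52 months
Offense while on release enhancement: +15 months
Obstruction enhancement: +51 months
Adjusted term: 129 months + 52 months + 15 months + 51 months = 247 months
Early plea reduction: 30% of 247 months = 74 months (rounded down)
After reduction: 247 − 74 = 173 months
Less pre-trial detention credit: 173 months − 47 months = 126 months
Cap at 218 months: 126 months is within the cap, no reduction.

126 months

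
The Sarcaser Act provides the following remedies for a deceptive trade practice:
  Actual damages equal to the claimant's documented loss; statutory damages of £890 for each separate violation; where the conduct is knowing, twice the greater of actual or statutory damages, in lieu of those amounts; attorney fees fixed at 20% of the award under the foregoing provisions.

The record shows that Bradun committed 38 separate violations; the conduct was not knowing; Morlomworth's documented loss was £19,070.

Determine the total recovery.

Statutory damages: 38 × £890 = £33,820
Conduct not knowing: the in-lieu enhancement does not apply.
Actual plus statutory damages: £19,070 + £33,820 = £52,890
Attorney fees: 20% of £52,890 = £10,578
Total recovery: £52,890 + £10,578 = £63,468

£63,468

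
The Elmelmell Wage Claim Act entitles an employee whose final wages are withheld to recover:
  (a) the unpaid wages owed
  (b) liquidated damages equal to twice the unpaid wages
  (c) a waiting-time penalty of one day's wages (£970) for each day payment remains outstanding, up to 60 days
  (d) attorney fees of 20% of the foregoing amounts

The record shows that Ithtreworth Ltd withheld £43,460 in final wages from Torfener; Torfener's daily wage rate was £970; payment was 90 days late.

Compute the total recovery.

Doubled: 2 × £43,460 = £86,920
Penalty days: min(90, 60) = 60
Waiting-time penalty: 60 × £970 = £58,200
Subtotal: £43,460 + £86,920 + £58,200 = £188,580
Attorney fees: 20% of £188,580 = £37,716
Total award: £188,580 + £37,716 = £226,296

£226,296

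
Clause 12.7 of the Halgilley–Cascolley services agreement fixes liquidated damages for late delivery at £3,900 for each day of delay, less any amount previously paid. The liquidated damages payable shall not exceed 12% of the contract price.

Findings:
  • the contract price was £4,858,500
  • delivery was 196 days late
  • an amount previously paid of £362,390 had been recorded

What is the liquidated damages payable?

Liquidated damages: £402,010

Per-day damages: 196 × £3,900 = £764,400
Less amount previously paid: £764,400 − £362,390 = £402,010
Cap: 12% of £4,858,500 = £583,020
Cap at £583,020: £402,010 is within the cap, no reduction.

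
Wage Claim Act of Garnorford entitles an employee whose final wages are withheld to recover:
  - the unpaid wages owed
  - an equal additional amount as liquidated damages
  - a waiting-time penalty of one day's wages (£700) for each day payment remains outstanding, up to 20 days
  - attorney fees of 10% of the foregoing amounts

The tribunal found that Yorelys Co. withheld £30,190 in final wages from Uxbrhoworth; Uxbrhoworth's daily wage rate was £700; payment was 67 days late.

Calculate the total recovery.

£81,818

Liquidated damages (equal amount): £30,190
Penalty days: min(67, 20) = 20
Waiting-time penalty: 20 × £700 = £14,000
Subtotal: £30,190 + £30,190 + £14,000 = £74,380
Attorney fees: 10% of £74,380 = £7,438
Total award: £74,380 + £7,438 = £81,818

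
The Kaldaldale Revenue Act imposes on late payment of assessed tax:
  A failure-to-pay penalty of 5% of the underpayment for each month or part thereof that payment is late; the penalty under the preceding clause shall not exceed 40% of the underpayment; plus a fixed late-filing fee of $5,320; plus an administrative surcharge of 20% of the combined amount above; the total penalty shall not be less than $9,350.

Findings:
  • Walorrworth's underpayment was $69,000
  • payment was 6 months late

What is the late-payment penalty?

$31,224

Accrued rate: 5% × 6 = 30%, capped at 40% → 30%
Failure-to-pay penalty: 30% of $69,000 = $20,700
Penalty before surcharge: $20,700 + $5,320 = $26,020
Administrative surcharge: 20% of $26,020 = $5,204
Total penalty: $26,020 + $5,204 = $31,224
Minimum $9,350: $31,224 meets the minimum, no increase.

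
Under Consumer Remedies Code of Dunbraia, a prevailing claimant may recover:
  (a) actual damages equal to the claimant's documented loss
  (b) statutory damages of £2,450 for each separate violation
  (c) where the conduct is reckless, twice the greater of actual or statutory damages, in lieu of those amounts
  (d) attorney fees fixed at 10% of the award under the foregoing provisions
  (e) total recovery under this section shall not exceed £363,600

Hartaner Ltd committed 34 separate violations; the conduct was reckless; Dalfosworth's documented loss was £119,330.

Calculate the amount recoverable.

Statutory damages: 34 × £2,450 = £83,300
Greater of actual damages (£119,330) or statutory damages (£83,300): £119,330
Doubled: 2 × £119,330 = £238,660
Attorney fees: 10% of £238,660 = £23,866
Total before cap: £238,660 + £23,866 = £262,526
Cap at £363,600: £262,526 is within the cap, no reduction.

£262,526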